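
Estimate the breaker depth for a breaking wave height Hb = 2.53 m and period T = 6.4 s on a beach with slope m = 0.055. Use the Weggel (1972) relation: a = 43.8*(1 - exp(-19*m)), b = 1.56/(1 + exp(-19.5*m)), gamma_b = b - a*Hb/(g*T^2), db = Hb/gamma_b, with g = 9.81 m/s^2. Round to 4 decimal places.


a = 43.8 * (1 - exp(-19 * m))
exp(-19 * 0.055) = exp(-1.0450) = 0.351692
a = 43.8 * (1 - 0.351692) = 28.395898
b = 1.56 / (1 + exp(-19.5 * m))
exp(-19.5 * 0.055) = exp(-1.0725) = 0.342152
b = 1.56 / (1 + 0.342152) = 1.162312
Hb / (g * T^2) = 2.53 / (9.81 * 6.4^2) = 2.53 / 401.8176 = 0.00629639
gamma_b = b - a * Hb/(g*T^2) = 1.162312 - 28.395898 * 0.00629639 = 0.983521
db = Hb / gamma_b = 2.53 / 0.983521
db = 2.5724 m

2.5724


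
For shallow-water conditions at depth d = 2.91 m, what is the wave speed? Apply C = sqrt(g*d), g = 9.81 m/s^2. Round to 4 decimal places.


Using the shallow-water approximation:
C = sqrt(g * d) = sqrt(9.81 * 2.91)
C = sqrt(28.5471)
C = 5.3429 m/s

5.3429


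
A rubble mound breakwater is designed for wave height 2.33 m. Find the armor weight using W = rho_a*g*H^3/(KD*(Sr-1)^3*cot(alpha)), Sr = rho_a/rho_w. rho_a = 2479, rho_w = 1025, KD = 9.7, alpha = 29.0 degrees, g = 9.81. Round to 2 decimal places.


Sr = rho_a / rho_w = 2479 / 1025 = 2.418537
(Sr - 1) = 1.418537
(Sr - 1)^3 = 2.854445
cot(29.0) = 1 / tan(29.0) = 1 / 0.554309 = 1.804048
Numerator = 2479 * 9.81 * 2.33^3 = 307619.1000
Denominator = 9.7 * 2.854445 * 1.804048 = 49.950678
W = 307619.1000 / 49.950678
W = 6158.46 N

6158.46


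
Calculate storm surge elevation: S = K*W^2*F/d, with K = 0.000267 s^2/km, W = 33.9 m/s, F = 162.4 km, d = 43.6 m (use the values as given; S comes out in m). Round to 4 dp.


S = K * W^2 * F / d
W^2 = 33.9^2 = 1149.21
S = 0.000267 * 1149.21 * 162.4 / 43.6
Numerator = 0.000267 * 1149.21 * 162.4 = 49.830665
S = 49.830665 / 43.6 = 1.1429 m

1.1429


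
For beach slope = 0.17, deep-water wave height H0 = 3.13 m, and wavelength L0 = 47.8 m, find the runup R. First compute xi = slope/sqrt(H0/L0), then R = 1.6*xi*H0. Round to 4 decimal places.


xi = slope / sqrt(H0/L0)
H0/L0 = 3.13/47.8 = 0.065481
sqrt(0.065481) = 0.255893
xi = 0.17 / 0.255893 = 0.664340
R = 1.6 * xi * H0 = 1.6 * 0.664340 * 3.13
R = 3.3270 m

3.3270


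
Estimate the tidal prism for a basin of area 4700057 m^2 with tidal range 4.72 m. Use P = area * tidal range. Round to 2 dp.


Tidal prism = Area * Tidal range
P = 4700057 * 4.72
P = 22184269.04 m^3

22184269.04


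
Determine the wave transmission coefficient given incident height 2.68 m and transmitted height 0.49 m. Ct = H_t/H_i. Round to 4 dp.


Ct = H_t / H_i
Ct = 0.49 / 2.68
Ct = 0.1828

0.1828


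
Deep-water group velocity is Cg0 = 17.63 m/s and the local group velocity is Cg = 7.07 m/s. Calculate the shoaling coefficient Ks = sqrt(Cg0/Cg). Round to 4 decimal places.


Ks = sqrt(Cg0 / Cg)
Ks = sqrt(17.63 / 7.07)
Ks = sqrt(2.4936)
Ks = 1.5791

1.5791


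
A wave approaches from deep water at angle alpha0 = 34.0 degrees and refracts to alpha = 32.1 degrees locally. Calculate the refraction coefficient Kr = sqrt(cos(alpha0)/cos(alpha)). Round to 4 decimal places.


Kr = sqrt(cos(alpha0) / cos(alpha))
cos(34.0) = 0.829038
cos(32.1) = 0.847122
Kr = sqrt(0.829038 / 0.847122)
Kr = sqrt(0.978652)
Kr = 0.9893

0.9893


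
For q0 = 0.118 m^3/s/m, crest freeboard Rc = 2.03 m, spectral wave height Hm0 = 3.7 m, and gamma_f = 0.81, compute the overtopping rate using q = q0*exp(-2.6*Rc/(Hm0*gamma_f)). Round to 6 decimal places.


q = q0 * exp(-2.6 * Rc / (Hm0 * gamma_f))
Exponent = -2.6 * 2.03 / (3.7 * 0.81)
= -2.6 * 2.03 / 2.9970
= -1.761094
exp(-1.761094) = 0.171857
q = 0.118 * 0.171857
q = 0.020279 m^3/s/m

0.020279


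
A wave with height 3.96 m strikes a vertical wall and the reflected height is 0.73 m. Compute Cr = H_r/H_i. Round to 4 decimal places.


Cr = H_r / H_i
Cr = 0.73 / 3.96
Cr = 0.1843

0.1843


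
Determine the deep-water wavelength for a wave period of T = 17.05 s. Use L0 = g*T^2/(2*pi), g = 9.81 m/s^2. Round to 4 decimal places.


L0 = g * T^2 / (2 * pi)
L0 = 9.81 * 17.05^2 / (2 * pi)
L0 = 9.81 * 290.7025 / 6.28319
L0 = 2851.7915 / 6.28319
L0 = 453.8767 m

453.8767


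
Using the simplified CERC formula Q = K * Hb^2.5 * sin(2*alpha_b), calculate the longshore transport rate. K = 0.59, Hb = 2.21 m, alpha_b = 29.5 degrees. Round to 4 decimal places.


Q = K * Hb^2.5 * sin(2 * alpha_b)
Hb^2.5 = 2.21^2.5 = 7.260737
sin(2 * 29.5) = sin(59.0) = 0.857167
Q = 0.59 * 7.260737 * 0.857167
Q = 3.6720 m^3/s

3.6720


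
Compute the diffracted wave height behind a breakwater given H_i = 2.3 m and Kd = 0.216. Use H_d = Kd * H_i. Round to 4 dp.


H_d = Kd * H_i
H_d = 0.216 * 2.3
H_d = 0.4968 m

0.4968


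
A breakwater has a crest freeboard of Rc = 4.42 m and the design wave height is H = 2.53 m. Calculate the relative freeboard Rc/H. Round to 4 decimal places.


Relative freeboard = Rc / H
= 4.42 / 2.53
= 1.7470

1.7470


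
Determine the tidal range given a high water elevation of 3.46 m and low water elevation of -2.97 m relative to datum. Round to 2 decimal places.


Tidal range = High water - Low water
Tidal range = 3.46 - (-2.97)
Tidal range = 6.43 m

6.43


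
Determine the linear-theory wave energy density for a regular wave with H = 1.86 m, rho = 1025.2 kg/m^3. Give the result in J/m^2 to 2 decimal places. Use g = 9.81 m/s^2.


E = (1/8) * rho * g * H^2
E = (1/8) * 1025.2 * 9.81 * 1.86^2
E = 0.125 * 1025.2 * 9.81 * 3.4596
E = 4349.24 J/m^2

4349.24


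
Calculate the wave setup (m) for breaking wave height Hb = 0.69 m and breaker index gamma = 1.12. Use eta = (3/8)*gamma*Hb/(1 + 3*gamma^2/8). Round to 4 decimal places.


eta = (3/8) * gamma * Hb / (1 + 3*gamma^2/8)
Numerator = (3/8) * 1.12 * 0.69 = 0.289800
Denominator = 1 + 3*1.12^2/8 = 1 + 0.470400 = 1.470400
eta = 0.289800 / 1.470400
eta = 0.1971 m

0.1971


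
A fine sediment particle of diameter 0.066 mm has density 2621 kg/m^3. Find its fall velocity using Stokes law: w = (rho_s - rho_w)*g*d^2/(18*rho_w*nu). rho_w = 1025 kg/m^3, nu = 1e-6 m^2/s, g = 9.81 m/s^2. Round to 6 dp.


w = (rho_s - rho_w) * g * d^2 / (18 * rho_w * nu)
d = 0.066 mm = 0.000066 m
rho_s - rho_w = 2621 - 1025 = 1596
Numerator = 1596 * 9.81 * (0.000066)^2 = 0.000068200847
Denominator = 18 * 1025 * 1e-6 = 0.018450
w = 0.003697 m/s

0.003697


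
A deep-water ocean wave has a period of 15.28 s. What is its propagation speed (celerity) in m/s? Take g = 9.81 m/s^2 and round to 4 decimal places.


We use the deep-water celerity formula:
C = g * T / (2 * pi)
C = 9.81 * 15.28 / (2 * 3.14159...)
C = 149.896800 / 6.283185
C = 23.8568 m/s

23.8568


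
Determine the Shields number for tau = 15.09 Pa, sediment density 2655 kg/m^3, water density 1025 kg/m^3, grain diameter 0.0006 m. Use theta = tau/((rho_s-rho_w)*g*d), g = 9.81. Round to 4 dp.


theta = tau / ((rho_s - rho_w) * g * d)
rho_s - rho_w = 2655 - 1025 = 1630
Denominator = 1630 * 9.81 * 0.0006 = 9.594180
theta = 15.09 / 9.594180
theta = 1.5728

1.5728


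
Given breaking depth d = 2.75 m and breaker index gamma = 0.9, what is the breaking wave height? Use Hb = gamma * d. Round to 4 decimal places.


Hb = gamma * d
Hb = 0.9 * 2.75
Hb = 2.4750 m

2.4750


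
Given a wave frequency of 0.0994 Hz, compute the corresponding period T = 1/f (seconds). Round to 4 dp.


T = 1 / f
T = 1 / 0.0994
T = 10.0604 s

10.0604


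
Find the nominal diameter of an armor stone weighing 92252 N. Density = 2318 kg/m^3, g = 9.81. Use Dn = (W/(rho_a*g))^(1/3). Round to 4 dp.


V = W / (rho_a * g)
V = 92252 / (2318 * 9.81)
V = 92252 / 22739.58
V = 4.056891 m^3
Dn = V^(1/3) = 4.056891^(1/3)
Dn = 1.5949 m

1.5949


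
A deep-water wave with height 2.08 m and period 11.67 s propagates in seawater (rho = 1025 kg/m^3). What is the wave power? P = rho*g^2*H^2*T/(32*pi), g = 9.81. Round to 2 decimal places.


P = rho * g^2 * H^2 * T / (32 * pi)
P = 1025 * 9.81^2 * 2.08^2 * 11.67 / (32 * pi)
P = 1025 * 96.2361 * 4.3264 * 11.67 / 100.53096
P = 49540.41 W/m

49540.41


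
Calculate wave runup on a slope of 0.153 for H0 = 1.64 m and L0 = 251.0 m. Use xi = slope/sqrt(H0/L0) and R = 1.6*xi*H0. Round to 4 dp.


xi = slope / sqrt(H0/L0)
H0/L0 = 1.64/251.0 = 0.006534
sqrt(0.006534) = 0.080832
xi = 0.153 / 0.080832 = 1.892807
R = 1.6 * xi * H0 = 1.6 * 1.892807 * 1.64
R = 4.9667 m

4.9667


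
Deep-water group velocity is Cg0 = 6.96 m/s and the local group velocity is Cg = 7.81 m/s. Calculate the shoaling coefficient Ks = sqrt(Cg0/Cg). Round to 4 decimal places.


Ks = sqrt(Cg0 / Cg)
Ks = sqrt(6.96 / 7.81)
Ks = sqrt(0.8912)
Ks = 0.9440

0.9440


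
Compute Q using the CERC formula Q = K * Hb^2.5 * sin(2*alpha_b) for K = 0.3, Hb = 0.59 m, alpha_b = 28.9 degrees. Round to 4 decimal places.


Q = K * Hb^2.5 * sin(2 * alpha_b)
Hb^2.5 = 0.59^2.5 = 0.267381
sin(2 * 28.9) = sin(57.8) = 0.846193
Q = 0.3 * 0.267381 * 0.846193
Q = 0.0679 m^3/s

0.0679


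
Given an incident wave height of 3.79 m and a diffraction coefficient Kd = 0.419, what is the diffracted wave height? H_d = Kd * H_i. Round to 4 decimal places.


H_d = Kd * H_i
H_d = 0.419 * 3.79
H_d = 1.5880 m

1.5880


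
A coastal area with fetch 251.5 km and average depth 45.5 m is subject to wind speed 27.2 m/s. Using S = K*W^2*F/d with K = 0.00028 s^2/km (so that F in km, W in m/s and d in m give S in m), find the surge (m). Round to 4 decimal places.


S = K * W^2 * F / d
W^2 = 27.2^2 = 739.84
S = 0.00028 * 739.84 * 251.5 / 45.5
Numerator = 0.00028 * 739.84 * 251.5 = 52.099533
S = 52.099533 / 45.5 = 1.1450 m

1.1450


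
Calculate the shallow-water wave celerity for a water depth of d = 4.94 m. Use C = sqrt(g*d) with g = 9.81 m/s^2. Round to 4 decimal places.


Using the shallow-water approximation:
C = sqrt(g * d) = sqrt(9.81 * 4.94)
C = sqrt(48.4614)
C = 6.9614 m/s

6.9614


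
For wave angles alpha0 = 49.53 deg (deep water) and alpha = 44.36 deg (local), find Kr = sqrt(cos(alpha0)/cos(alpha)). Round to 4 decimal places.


Kr = sqrt(cos(alpha0) / cos(alpha))
cos(49.53) = 0.649050
cos(44.36) = 0.714961
Kr = sqrt(0.649050 / 0.714961)
Kr = sqrt(0.907812)
Kr = 0.9528

0.9528


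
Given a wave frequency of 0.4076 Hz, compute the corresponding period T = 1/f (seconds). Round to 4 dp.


T = 1 / f
T = 1 / 0.4076
T = 2.4534 s

2.4534


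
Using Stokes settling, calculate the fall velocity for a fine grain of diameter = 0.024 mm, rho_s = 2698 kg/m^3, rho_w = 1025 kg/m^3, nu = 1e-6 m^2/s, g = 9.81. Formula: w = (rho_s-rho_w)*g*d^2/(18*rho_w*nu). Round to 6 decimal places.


w = (rho_s - rho_w) * g * d^2 / (18 * rho_w * nu)
d = 0.024 mm = 0.000024 m
rho_s - rho_w = 2698 - 1025 = 1673
Numerator = 1673 * 9.81 * (0.000024)^2 = 0.000009453387
Denominator = 18 * 1025 * 1e-6 = 0.018450
w = 0.000512 m/s

0.000512


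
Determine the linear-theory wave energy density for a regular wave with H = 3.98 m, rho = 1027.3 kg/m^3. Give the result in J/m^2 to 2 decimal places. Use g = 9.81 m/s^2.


E = (1/8) * rho * g * H^2
E = (1/8) * 1027.3 * 9.81 * 3.98^2
E = 0.125 * 1027.3 * 9.81 * 15.8404
E = 19954.57 J/m^2

19954.57


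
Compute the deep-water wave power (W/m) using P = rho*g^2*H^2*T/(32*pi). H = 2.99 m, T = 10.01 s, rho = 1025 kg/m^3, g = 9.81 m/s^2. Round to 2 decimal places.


P = rho * g^2 * H^2 * T / (32 * pi)
P = 1025 * 9.81^2 * 2.99^2 * 10.01 / (32 * pi)
P = 1025 * 96.2361 * 8.9401 * 10.01 / 100.53096
P = 87808.89 W/m

87808.89


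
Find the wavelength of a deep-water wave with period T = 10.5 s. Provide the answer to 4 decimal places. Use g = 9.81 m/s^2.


L0 = g * T^2 / (2 * pi)
L0 = 9.81 * 10.5^2 / (2 * pi)
L0 = 9.81 * 110.2500 / 6.28319
L0 = 1081.5525 / 6.28319
L0 = 172.1344 m

172.1344


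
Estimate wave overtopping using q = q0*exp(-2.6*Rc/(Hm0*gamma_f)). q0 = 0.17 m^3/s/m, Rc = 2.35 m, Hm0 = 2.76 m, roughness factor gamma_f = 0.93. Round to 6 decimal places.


q = q0 * exp(-2.6 * Rc / (Hm0 * gamma_f))
Exponent = -2.6 * 2.35 / (2.76 * 0.93)
= -2.6 * 2.35 / 2.5668
= -2.380396
exp(-2.380396) = 0.092514
q = 0.17 * 0.092514
q = 0.015727 m^3/s/m

0.015727


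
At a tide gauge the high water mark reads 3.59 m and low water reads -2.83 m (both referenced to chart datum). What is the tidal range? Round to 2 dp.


Tidal range = High water - Low water
Tidal range = 3.59 - (-2.83)
Tidal range = 6.42 m

6.42


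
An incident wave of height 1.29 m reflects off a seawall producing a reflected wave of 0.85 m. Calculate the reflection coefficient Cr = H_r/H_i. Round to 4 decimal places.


Cr = H_r / H_i
Cr = 0.85 / 1.29
Cr = 0.6589

0.6589


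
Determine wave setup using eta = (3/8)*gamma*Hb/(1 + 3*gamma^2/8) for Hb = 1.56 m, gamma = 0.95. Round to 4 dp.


eta = (3/8) * gamma * Hb / (1 + 3*gamma^2/8)
Numerator = (3/8) * 0.95 * 1.56 = 0.555750
Denominator = 1 + 3*0.95^2/8 = 1 + 0.338438 = 1.338438
eta = 0.555750 / 1.338438
eta = 0.4152 m

0.4152


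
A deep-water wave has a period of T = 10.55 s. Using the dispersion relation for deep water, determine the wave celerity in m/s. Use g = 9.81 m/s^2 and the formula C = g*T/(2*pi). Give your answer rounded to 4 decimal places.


We use the deep-water celerity formula:
C = g * T / (2 * pi)
C = 9.81 * 10.55 / (2 * 3.14159...)
C = 103.495500 / 6.283185
C = 16.4718 m/s

16.4718


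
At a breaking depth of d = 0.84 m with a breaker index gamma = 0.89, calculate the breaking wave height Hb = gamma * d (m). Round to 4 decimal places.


Hb = gamma * d
Hb = 0.89 * 0.84
Hb = 0.7476 m

0.7476


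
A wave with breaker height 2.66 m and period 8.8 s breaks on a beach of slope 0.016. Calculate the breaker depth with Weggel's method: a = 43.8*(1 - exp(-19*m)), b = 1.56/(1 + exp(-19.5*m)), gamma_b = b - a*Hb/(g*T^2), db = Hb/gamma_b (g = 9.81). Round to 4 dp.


a = 43.8 * (1 - exp(-19 * m))
exp(-19 * 0.016) = exp(-0.3040) = 0.737861
a = 43.8 * (1 - 0.737861) = 11.481694
b = 1.56 / (1 + exp(-19.5 * m))
exp(-19.5 * 0.016) = exp(-0.3120) = 0.731982
b = 1.56 / (1 + 0.731982) = 0.900702
Hb / (g * T^2) = 2.66 / (9.81 * 8.8^2) = 2.66 / 759.6864 = 0.00350144
gamma_b = b - a * Hb/(g*T^2) = 0.900702 - 11.481694 * 0.00350144 = 0.860500
db = Hb / gamma_b = 2.66 / 0.860500
db = 3.0912 m

3.0912


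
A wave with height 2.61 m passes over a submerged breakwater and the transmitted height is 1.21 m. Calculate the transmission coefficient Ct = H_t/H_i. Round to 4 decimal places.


Ct = H_t / H_i
Ct = 1.21 / 2.61
Ct = 0.4636

0.4636


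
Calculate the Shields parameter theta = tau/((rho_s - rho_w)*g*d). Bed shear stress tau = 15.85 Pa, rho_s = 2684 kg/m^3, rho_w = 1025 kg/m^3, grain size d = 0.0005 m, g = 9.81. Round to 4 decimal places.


theta = tau / ((rho_s - rho_w) * g * d)
rho_s - rho_w = 2684 - 1025 = 1659
Denominator = 1659 * 9.81 * 0.0005 = 8.137395
theta = 15.85 / 8.137395
theta = 1.9478

1.9478


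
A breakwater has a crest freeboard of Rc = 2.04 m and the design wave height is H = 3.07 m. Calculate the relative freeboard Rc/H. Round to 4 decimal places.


Relative freeboard = Rc / H
= 2.04 / 3.07
= 0.6645

0.6645


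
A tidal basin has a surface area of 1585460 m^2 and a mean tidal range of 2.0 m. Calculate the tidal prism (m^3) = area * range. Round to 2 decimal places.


Tidal prism = Area * Tidal range
P = 1585460 * 2.0
P = 3170920.00 m^3

3170920.00


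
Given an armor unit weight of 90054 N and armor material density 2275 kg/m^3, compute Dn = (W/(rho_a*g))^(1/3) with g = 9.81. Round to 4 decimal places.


V = W / (rho_a * g)
V = 90054 / (2275 * 9.81)
V = 90054 / 22317.75
V = 4.035084 m^3
Dn = V^(1/3) = 4.035084^(1/3)
Dn = 1.5920 m

1.5920


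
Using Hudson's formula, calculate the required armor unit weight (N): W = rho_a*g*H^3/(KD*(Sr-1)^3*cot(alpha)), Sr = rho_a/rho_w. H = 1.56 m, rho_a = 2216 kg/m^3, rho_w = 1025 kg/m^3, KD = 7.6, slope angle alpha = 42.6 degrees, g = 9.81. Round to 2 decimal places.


Sr = rho_a / rho_w = 2216 / 1025 = 2.161951
(Sr - 1) = 1.161951
(Sr - 1)^3 = 1.568786
cot(42.6) = 1 / tan(42.6) = 1 / 0.919547 = 1.087492
Numerator = 2216 * 9.81 * 1.56^3 = 82530.1356
Denominator = 7.6 * 1.568786 * 1.087492 = 12.965918
W = 82530.1356 / 12.965918
W = 6365.16 N

6365.16


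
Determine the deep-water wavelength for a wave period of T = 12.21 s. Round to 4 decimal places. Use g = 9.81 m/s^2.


L0 = g * T^2 / (2 * pi)
L0 = 9.81 * 12.21^2 / (2 * pi)
L0 = 9.81 * 149.0841 / 6.28319
L0 = 1462.5150 / 6.28319
L0 = 232.7665 m

232.7665


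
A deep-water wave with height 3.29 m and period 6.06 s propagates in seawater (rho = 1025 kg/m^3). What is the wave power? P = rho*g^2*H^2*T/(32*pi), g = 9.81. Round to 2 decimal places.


P = rho * g^2 * H^2 * T / (32 * pi)
P = 1025 * 9.81^2 * 3.29^2 * 6.06 / (32 * pi)
P = 1025 * 96.2361 * 10.8241 * 6.06 / 100.53096
P = 64361.54 W/m

64361.54


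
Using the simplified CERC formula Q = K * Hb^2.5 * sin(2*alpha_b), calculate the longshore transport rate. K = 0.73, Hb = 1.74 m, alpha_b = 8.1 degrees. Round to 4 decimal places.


Q = K * Hb^2.5 * sin(2 * alpha_b)
Hb^2.5 = 1.74^2.5 = 3.993679
sin(2 * 8.1) = sin(16.2) = 0.278991
Q = 0.73 * 3.993679 * 0.278991
Q = 0.8134 m^3/s

0.8134


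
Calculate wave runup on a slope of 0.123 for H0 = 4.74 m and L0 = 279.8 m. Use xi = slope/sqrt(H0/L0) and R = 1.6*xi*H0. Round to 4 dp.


xi = slope / sqrt(H0/L0)
H0/L0 = 4.74/279.8 = 0.016941
sqrt(0.016941) = 0.130156
xi = 0.123 / 0.130156 = 0.945017
R = 1.6 * xi * H0 = 1.6 * 0.945017 * 4.74
R = 7.1670 m

7.1670


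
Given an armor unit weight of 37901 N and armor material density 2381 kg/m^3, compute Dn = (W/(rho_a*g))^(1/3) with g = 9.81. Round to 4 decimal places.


V = W / (rho_a * g)
V = 37901 / (2381 * 9.81)
V = 37901 / 23357.61
V = 1.622640 m^3
Dn = V^(1/3) = 1.622640^(1/3)
Dn = 1.1751 m

1.1751


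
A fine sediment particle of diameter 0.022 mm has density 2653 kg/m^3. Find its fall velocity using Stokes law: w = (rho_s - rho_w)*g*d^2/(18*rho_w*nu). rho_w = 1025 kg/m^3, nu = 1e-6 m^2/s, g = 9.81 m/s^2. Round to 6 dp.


w = (rho_s - rho_w) * g * d^2 / (18 * rho_w * nu)
d = 0.022 mm = 0.000022 m
rho_s - rho_w = 2653 - 1025 = 1628
Numerator = 1628 * 9.81 * (0.000022)^2 = 0.000007729809
Denominator = 18 * 1025 * 1e-6 = 0.018450
w = 0.000419 m/s

0.000419


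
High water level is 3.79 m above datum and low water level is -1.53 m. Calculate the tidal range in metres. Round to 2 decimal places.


Tidal range = High water - Low water
Tidal range = 3.79 - (-1.53)
Tidal range = 5.32 m

5.32


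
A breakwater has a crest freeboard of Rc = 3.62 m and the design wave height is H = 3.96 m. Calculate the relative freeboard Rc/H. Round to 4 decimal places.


Relative freeboard = Rc / H
= 3.62 / 3.96
= 0.9141

0.9141


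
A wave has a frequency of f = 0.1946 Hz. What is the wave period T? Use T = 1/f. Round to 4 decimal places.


T = 1 / f
T = 1 / 0.1946
T = 5.1387 s

5.1387


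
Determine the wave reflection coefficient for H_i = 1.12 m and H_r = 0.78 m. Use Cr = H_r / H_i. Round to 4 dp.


Cr = H_r / H_i
Cr = 0.78 / 1.12
Cr = 0.6964

0.6964


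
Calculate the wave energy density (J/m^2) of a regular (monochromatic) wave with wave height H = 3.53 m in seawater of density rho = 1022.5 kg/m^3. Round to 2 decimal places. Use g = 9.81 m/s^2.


E = (1/8) * rho * g * H^2
E = (1/8) * 1022.5 * 9.81 * 3.53^2
E = 0.125 * 1022.5 * 9.81 * 12.4609
E = 15623.98 J/m^2

15623.98


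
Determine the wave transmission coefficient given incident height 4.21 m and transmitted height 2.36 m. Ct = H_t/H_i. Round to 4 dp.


Ct = H_t / H_i
Ct = 2.36 / 4.21
Ct = 0.5606

0.5606


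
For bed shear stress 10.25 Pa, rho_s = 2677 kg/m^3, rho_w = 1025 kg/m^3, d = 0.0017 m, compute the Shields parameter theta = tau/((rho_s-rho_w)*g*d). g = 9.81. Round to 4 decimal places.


theta = tau / ((rho_s - rho_w) * g * d)
rho_s - rho_w = 2677 - 1025 = 1652
Denominator = 1652 * 9.81 * 0.0017 = 27.550404
theta = 10.25 / 27.550404
theta = 0.3720

0.3720


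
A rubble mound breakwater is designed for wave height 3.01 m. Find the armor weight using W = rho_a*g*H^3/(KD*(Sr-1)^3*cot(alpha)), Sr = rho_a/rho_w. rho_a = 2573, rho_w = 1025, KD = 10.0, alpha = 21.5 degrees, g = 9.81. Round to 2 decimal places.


Sr = rho_a / rho_w = 2573 / 1025 = 2.510244
(Sr - 1) = 1.510244
(Sr - 1)^3 = 3.444620
cot(21.5) = 1 / tan(21.5) = 1 / 0.393910 = 2.538648
Numerator = 2573 * 9.81 * 3.01^3 = 688348.3574
Denominator = 10.0 * 3.444620 * 2.538648 = 87.446764
W = 688348.3574 / 87.446764
W = 7871.63 N

7871.63


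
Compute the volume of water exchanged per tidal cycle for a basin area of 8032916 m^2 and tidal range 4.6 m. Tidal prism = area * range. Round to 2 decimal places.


Tidal prism = Area * Tidal range
P = 8032916 * 4.6
P = 36951413.60 m^3

36951413.60


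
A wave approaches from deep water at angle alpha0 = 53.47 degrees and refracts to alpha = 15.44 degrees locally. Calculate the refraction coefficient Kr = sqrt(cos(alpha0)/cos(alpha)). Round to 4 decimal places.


Kr = sqrt(cos(alpha0) / cos(alpha))
cos(53.47) = 0.595244
cos(15.44) = 0.963910
Kr = sqrt(0.595244 / 0.963910)
Kr = sqrt(0.617530)
Kr = 0.7858

0.7858


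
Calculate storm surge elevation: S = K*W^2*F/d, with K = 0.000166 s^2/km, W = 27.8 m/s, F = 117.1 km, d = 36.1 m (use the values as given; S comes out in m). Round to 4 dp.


S = K * W^2 * F / d
W^2 = 27.8^2 = 772.84
S = 0.000166 * 772.84 * 117.1 / 36.1
Numerator = 0.000166 * 772.84 * 117.1 = 15.022928
S = 15.022928 / 36.1 = 0.4161 m

0.4161


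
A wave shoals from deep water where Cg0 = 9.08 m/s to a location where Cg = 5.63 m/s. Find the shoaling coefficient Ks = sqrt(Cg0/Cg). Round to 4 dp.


Ks = sqrt(Cg0 / Cg)
Ks = sqrt(9.08 / 5.63)
Ks = sqrt(1.6128)
Ks = 1.2700

1.2700


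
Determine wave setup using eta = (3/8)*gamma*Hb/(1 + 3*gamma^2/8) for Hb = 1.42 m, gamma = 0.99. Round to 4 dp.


eta = (3/8) * gamma * Hb / (1 + 3*gamma^2/8)
Numerator = (3/8) * 0.99 * 1.42 = 0.527175
Denominator = 1 + 3*0.99^2/8 = 1 + 0.367538 = 1.367538
eta = 0.527175 / 1.367538
eta = 0.3855 m

0.3855


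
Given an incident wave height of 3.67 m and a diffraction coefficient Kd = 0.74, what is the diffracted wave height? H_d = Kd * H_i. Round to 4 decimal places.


H_d = Kd * H_i
H_d = 0.74 * 3.67
H_d = 2.7158 m

2.7158


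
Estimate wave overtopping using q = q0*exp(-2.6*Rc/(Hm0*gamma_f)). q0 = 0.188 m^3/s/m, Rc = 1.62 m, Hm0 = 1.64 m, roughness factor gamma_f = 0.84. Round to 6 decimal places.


q = q0 * exp(-2.6 * Rc / (Hm0 * gamma_f))
Exponent = -2.6 * 1.62 / (1.64 * 0.84)
= -2.6 * 1.62 / 1.3776
= -3.057491
exp(-3.057491) = 0.047005
q = 0.188 * 0.047005
q = 0.008837 m^3/s/m

0.008837


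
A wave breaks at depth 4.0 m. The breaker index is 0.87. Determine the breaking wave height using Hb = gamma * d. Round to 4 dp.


Hb = gamma * d
Hb = 0.87 * 4.0
Hb = 3.4800 m

3.4800


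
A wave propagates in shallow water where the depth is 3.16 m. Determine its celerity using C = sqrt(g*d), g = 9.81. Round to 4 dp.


Using the shallow-water approximation:
C = sqrt(g * d) = sqrt(9.81 * 3.16)
C = sqrt(30.9996)
C = 5.5677 m/s

5.5677


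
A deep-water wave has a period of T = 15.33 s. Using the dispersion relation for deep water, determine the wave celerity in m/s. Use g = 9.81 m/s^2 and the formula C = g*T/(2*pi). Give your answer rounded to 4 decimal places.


We use the deep-water celerity formula:
C = g * T / (2 * pi)
C = 9.81 * 15.33 / (2 * 3.14159...)
C = 150.387300 / 6.283185
C = 23.9349 m/s

23.9349


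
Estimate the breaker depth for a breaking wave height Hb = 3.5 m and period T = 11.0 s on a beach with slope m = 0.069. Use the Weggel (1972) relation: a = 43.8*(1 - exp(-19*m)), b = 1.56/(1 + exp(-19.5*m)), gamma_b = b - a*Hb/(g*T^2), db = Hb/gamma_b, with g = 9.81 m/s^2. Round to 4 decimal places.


a = 43.8 * (1 - exp(-19 * m))
exp(-19 * 0.069) = exp(-1.3110) = 0.269550
a = 43.8 * (1 - 0.269550) = 31.993694
b = 1.56 / (1 + exp(-19.5 * m))
exp(-19.5 * 0.069) = exp(-1.3455) = 0.260409
b = 1.56 / (1 + 0.260409) = 1.237693
Hb / (g * T^2) = 3.5 / (9.81 * 11.0^2) = 3.5 / 1187.0100 = 0.00294859
gamma_b = b - a * Hb/(g*T^2) = 1.237693 - 31.993694 * 0.00294859 = 1.143357
db = Hb / gamma_b = 3.5 / 1.143357
db = 3.0612 m

3.0612


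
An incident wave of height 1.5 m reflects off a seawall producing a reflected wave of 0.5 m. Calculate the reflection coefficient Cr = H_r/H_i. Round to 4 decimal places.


Cr = H_r / H_i
Cr = 0.5 / 1.5
Cr = 0.3333

0.3333


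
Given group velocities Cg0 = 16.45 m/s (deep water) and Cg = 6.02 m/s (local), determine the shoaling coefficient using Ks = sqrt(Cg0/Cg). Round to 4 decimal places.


Ks = sqrt(Cg0 / Cg)
Ks = sqrt(16.45 / 6.02)
Ks = sqrt(2.7326)
Ks = 1.6530

1.6530


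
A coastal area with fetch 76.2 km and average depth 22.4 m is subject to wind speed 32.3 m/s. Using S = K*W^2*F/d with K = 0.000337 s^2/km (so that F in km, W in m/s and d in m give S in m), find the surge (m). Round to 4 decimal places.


S = K * W^2 * F / d
W^2 = 32.3^2 = 1043.29
S = 0.000337 * 1043.29 * 76.2 / 22.4
Numerator = 0.000337 * 1043.29 * 76.2 = 26.791061
S = 26.791061 / 22.4 = 1.1960 m

1.1960


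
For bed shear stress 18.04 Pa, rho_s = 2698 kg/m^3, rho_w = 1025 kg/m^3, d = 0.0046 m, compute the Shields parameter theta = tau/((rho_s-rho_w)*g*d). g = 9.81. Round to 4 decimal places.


theta = tau / ((rho_s - rho_w) * g * d)
rho_s - rho_w = 2698 - 1025 = 1673
Denominator = 1673 * 9.81 * 0.0046 = 75.495798
theta = 18.04 / 75.495798
theta = 0.2390

0.2390


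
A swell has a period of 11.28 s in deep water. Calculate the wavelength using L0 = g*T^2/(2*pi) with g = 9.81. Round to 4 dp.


L0 = g * T^2 / (2 * pi)
L0 = 9.81 * 11.28^2 / (2 * pi)
L0 = 9.81 * 127.2384 / 6.28319
L0 = 1248.2087 / 6.28319
L0 = 198.6586 m

198.6586


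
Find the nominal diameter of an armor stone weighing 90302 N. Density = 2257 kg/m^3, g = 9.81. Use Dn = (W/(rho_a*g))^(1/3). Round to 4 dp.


V = W / (rho_a * g)
V = 90302 / (2257 * 9.81)
V = 90302 / 22141.17
V = 4.078466 m^3
Dn = V^(1/3) = 4.078466^(1/3)
Dn = 1.5977 m

1.5977


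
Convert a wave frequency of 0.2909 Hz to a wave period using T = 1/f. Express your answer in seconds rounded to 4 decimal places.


T = 1 / f
T = 1 / 0.2909
T = 3.4376 s

3.4376


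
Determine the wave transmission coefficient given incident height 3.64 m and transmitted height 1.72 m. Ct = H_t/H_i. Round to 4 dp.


Ct = H_t / H_i
Ct = 1.72 / 3.64
Ct = 0.4725

0.4725


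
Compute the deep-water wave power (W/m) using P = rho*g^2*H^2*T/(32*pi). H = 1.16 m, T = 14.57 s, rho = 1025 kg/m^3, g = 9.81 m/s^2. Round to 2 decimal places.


P = rho * g^2 * H^2 * T / (32 * pi)
P = 1025 * 9.81^2 * 1.16^2 * 14.57 / (32 * pi)
P = 1025 * 96.2361 * 1.3456 * 14.57 / 100.53096
P = 19237.01 W/m

19237.01


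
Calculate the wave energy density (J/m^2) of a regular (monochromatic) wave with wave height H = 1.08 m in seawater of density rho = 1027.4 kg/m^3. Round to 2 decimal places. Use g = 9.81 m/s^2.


E = (1/8) * rho * g * H^2
E = (1/8) * 1027.4 * 9.81 * 1.08^2
E = 0.125 * 1027.4 * 9.81 * 1.1664
E = 1469.49 J/m^2

1469.49


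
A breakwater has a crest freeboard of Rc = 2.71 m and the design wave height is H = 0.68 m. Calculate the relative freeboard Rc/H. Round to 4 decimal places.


Relative freeboard = Rc / H
= 2.71 / 0.68
= 3.9853

3.9853


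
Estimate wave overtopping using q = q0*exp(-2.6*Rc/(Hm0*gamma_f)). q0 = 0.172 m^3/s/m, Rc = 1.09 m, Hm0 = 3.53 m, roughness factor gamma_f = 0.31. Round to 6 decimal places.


q = q0 * exp(-2.6 * Rc / (Hm0 * gamma_f))
Exponent = -2.6 * 1.09 / (3.53 * 0.31)
= -2.6 * 1.09 / 1.0943
= -2.589783
exp(-2.589783) = 0.075036
q = 0.172 * 0.075036
q = 0.012906 m^3/s/m

0.012906


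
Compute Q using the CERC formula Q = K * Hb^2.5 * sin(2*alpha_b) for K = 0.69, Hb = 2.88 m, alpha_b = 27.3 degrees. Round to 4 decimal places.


Q = K * Hb^2.5 * sin(2 * alpha_b)
Hb^2.5 = 2.88^2.5 = 14.076064
sin(2 * 27.3) = sin(54.6) = 0.815128
Q = 0.69 * 14.076064 * 0.815128
Q = 7.9169 m^3/s

7.9169


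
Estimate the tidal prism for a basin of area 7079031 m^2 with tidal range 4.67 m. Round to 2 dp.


Tidal prism = Area * Tidal range
P = 7079031 * 4.67
P = 33059074.77 m^3

33059074.77


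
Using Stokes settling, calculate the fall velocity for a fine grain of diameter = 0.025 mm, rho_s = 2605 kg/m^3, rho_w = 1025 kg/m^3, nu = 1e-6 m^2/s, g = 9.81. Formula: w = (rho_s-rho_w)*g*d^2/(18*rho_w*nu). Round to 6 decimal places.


w = (rho_s - rho_w) * g * d^2 / (18 * rho_w * nu)
d = 0.025 mm = 0.000025 m
rho_s - rho_w = 2605 - 1025 = 1580
Numerator = 1580 * 9.81 * (0.000025)^2 = 0.000009687375
Denominator = 18 * 1025 * 1e-6 = 0.018450
w = 0.000525 m/s

0.000525


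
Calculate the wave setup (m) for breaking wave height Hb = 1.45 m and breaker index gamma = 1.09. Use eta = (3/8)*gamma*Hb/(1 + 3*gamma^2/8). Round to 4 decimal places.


eta = (3/8) * gamma * Hb / (1 + 3*gamma^2/8)
Numerator = (3/8) * 1.09 * 1.45 = 0.592688
Denominator = 1 + 3*1.09^2/8 = 1 + 0.445538 = 1.445538
eta = 0.592688 / 1.445538
eta = 0.4100 m

0.4100


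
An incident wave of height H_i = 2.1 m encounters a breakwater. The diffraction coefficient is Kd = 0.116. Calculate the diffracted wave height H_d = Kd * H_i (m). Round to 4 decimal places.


H_d = Kd * H_i
H_d = 0.116 * 2.1
H_d = 0.2436 m

0.2436


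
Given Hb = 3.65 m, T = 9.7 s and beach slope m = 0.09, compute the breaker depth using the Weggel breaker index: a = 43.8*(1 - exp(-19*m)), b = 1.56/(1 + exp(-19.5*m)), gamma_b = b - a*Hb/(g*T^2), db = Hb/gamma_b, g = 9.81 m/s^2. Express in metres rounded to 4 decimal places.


a = 43.8 * (1 - exp(-19 * m))
exp(-19 * 0.09) = exp(-1.7100) = 0.180866
a = 43.8 * (1 - 0.180866) = 35.878078
b = 1.56 / (1 + exp(-19.5 * m))
exp(-19.5 * 0.09) = exp(-1.7550) = 0.172907
b = 1.56 / (1 + 0.172907) = 1.330028
Hb / (g * T^2) = 3.65 / (9.81 * 9.7^2) = 3.65 / 923.0229 = 0.00395440
gamma_b = b - a * Hb/(g*T^2) = 1.330028 - 35.878078 * 0.00395440 = 1.188152
db = Hb / gamma_b = 3.65 / 1.188152
db = 3.0720 m

3.0720


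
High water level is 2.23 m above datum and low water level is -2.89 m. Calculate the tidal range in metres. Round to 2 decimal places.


Tidal range = High water - Low water
Tidal range = 2.23 - (-2.89)
Tidal range = 5.12 m

5.12


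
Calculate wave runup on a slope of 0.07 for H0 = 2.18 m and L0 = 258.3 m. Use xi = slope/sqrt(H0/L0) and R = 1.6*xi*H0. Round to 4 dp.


xi = slope / sqrt(H0/L0)
H0/L0 = 2.18/258.3 = 0.008440
sqrt(0.008440) = 0.091868
xi = 0.07 / 0.091868 = 0.761960
R = 1.6 * xi * H0 = 1.6 * 0.761960 * 2.18
R = 2.6577 m

2.6577


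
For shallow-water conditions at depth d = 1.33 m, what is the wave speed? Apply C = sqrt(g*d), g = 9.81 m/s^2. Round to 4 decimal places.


Using the shallow-water approximation:
C = sqrt(g * d) = sqrt(9.81 * 1.33)
C = sqrt(13.0473)
C = 3.6121 m/s

3.6121


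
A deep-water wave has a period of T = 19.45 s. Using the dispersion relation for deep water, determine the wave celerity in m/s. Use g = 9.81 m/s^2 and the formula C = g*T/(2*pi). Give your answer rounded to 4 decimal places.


We use the deep-water celerity formula:
C = g * T / (2 * pi)
C = 9.81 * 19.45 / (2 * 3.14159...)
C = 190.804500 / 6.283185
C = 30.3675 m/s

30.3675


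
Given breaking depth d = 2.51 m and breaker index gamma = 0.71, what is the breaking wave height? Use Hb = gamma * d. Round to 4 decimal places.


Hb = gamma * d
Hb = 0.71 * 2.51
Hb = 1.7821 m

1.7821


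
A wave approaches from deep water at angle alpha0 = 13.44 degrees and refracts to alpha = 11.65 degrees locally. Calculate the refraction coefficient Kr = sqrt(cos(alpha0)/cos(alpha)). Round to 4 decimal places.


Kr = sqrt(cos(alpha0) / cos(alpha))
cos(13.44) = 0.972614
cos(11.65) = 0.979399
Kr = sqrt(0.972614 / 0.979399)
Kr = sqrt(0.993072)
Kr = 0.9965

0.9965


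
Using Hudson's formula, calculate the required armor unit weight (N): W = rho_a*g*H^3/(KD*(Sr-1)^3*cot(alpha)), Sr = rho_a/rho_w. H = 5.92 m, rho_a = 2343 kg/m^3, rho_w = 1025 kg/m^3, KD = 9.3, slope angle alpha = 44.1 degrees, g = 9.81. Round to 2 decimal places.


Sr = rho_a / rho_w = 2343 / 1025 = 2.285854
(Sr - 1) = 1.285854
(Sr - 1)^3 = 2.126056
cot(44.1) = 1 / tan(44.1) = 1 / 0.969067 = 1.031920
Numerator = 2343 * 9.81 * 5.92^3 = 4768770.4330
Denominator = 9.3 * 2.126056 * 1.031920 = 20.403449
W = 4768770.4330 / 20.403449
W = 233723.74 N

233723.74


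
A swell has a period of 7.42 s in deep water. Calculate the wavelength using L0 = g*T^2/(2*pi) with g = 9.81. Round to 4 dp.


L0 = g * T^2 / (2 * pi)
L0 = 9.81 * 7.42^2 / (2 * pi)
L0 = 9.81 * 55.0564 / 6.28319
L0 = 540.1033 / 6.28319
L0 = 85.9601 m

85.9601


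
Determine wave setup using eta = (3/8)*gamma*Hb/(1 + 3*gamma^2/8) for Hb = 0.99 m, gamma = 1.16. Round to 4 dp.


eta = (3/8) * gamma * Hb / (1 + 3*gamma^2/8)
Numerator = (3/8) * 1.16 * 0.99 = 0.430650
Denominator = 1 + 3*1.16^2/8 = 1 + 0.504600 = 1.504600
eta = 0.430650 / 1.504600
eta = 0.2862 m

0.2862


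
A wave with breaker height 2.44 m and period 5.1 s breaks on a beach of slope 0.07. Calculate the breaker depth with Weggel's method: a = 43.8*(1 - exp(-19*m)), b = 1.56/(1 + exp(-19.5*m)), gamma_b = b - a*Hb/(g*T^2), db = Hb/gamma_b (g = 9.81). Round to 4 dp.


a = 43.8 * (1 - exp(-19 * m))
exp(-19 * 0.07) = exp(-1.3300) = 0.264477
a = 43.8 * (1 - 0.264477) = 32.215896
b = 1.56 / (1 + exp(-19.5 * m))
exp(-19.5 * 0.07) = exp(-1.3650) = 0.255381
b = 1.56 / (1 + 0.255381) = 1.242651
Hb / (g * T^2) = 2.44 / (9.81 * 5.1^2) = 2.44 / 255.1581 = 0.00956270
gamma_b = b - a * Hb/(g*T^2) = 1.242651 - 32.215896 * 0.00956270 = 0.934580
db = Hb / gamma_b = 2.44 / 0.934580
db = 2.6108 m

2.6108


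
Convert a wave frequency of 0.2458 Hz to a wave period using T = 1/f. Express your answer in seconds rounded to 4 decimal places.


T = 1 / f
T = 1 / 0.2458
T = 4.0683 s

4.0683


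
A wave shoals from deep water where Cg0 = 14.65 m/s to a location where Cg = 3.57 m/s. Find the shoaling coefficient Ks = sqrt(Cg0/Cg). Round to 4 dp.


Ks = sqrt(Cg0 / Cg)
Ks = sqrt(14.65 / 3.57)
Ks = sqrt(4.1036)
Ks = 2.0257

2.0257


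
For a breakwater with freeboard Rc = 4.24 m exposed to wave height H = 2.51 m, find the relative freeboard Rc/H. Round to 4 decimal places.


Relative freeboard = Rc / H
= 4.24 / 2.51
= 1.6892

1.6892


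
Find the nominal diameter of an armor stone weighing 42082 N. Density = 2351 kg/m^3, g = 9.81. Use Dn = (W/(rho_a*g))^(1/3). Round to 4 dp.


V = W / (rho_a * g)
V = 42082 / (2351 * 9.81)
V = 42082 / 23063.31
V = 1.824630 m^3
Dn = V^(1/3) = 1.824630^(1/3)
Dn = 1.2220 m

1.2220


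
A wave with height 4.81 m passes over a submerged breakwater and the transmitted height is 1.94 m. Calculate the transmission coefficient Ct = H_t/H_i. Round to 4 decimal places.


Ct = H_t / H_i
Ct = 1.94 / 4.81
Ct = 0.4033

0.4033


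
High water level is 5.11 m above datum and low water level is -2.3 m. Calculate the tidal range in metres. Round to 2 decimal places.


Tidal range = High water - Low water
Tidal range = 5.11 - (-2.3)
Tidal range = 7.41 m

7.41


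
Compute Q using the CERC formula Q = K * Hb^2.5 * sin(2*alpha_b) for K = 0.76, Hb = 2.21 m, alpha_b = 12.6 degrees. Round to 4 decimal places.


Q = K * Hb^2.5 * sin(2 * alpha_b)
Hb^2.5 = 2.21^2.5 = 7.260737
sin(2 * 12.6) = sin(25.2) = 0.425779
Q = 0.76 * 7.260737 * 0.425779
Q = 2.3495 m^3/s

2.3495


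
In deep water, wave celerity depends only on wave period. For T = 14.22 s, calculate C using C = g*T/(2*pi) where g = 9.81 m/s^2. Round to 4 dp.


We use the deep-water celerity formula:
C = g * T / (2 * pi)
C = 9.81 * 14.22 / (2 * 3.14159...)
C = 139.498200 / 6.283185
C = 22.2018 m/s

22.2018


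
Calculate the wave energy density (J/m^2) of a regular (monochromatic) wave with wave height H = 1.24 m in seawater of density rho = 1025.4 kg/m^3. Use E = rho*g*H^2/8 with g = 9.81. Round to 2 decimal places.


E = (1/8) * rho * g * H^2
E = (1/8) * 1025.4 * 9.81 * 1.24^2
E = 0.125 * 1025.4 * 9.81 * 1.5376
E = 1933.37 J/m^2

1933.37


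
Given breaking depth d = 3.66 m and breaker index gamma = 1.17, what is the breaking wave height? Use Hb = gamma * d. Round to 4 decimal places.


Hb = gamma * d
Hb = 1.17 * 3.66
Hb = 4.2822 m

4.2822


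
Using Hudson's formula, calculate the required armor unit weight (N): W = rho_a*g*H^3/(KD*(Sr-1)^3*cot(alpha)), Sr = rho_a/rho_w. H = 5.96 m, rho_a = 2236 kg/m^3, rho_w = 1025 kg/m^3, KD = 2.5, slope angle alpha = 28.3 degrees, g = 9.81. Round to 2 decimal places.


Sr = rho_a / rho_w = 2236 / 1025 = 2.181463
(Sr - 1) = 1.181463
(Sr - 1)^3 = 1.649153
cot(28.3) = 1 / tan(28.3) = 1 / 0.538445 = 1.857202
Numerator = 2236 * 9.81 * 5.96^3 = 4643864.9976
Denominator = 2.5 * 1.649153 * 1.857202 = 7.657022
W = 4643864.9976 / 7.657022
W = 606484.50 N

606484.50


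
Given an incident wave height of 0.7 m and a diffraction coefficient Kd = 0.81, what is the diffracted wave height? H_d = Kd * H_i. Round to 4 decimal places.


H_d = Kd * H_i
H_d = 0.81 * 0.7
H_d = 0.5670 m

0.5670


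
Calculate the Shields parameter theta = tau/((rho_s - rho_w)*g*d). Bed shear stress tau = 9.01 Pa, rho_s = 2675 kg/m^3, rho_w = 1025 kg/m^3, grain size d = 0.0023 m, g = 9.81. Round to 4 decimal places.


theta = tau / ((rho_s - rho_w) * g * d)
rho_s - rho_w = 2675 - 1025 = 1650
Denominator = 1650 * 9.81 * 0.0023 = 37.228950
theta = 9.01 / 37.228950
theta = 0.2420

0.2420


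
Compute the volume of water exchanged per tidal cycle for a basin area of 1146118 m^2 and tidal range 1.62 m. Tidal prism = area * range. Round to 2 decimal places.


Tidal prism = Area * Tidal range
P = 1146118 * 1.62
P = 1856711.16 m^3

1856711.16


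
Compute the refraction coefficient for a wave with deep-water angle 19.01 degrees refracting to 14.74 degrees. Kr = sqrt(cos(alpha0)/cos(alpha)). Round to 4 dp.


Kr = sqrt(cos(alpha0) / cos(alpha))
cos(19.01) = 0.945462
cos(14.74) = 0.967090
Kr = sqrt(0.945462 / 0.967090)
Kr = sqrt(0.977635)
Kr = 0.9888

0.9888


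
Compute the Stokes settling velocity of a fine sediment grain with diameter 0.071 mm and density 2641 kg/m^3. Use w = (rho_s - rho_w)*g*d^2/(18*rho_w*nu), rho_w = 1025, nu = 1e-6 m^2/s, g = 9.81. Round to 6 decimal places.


w = (rho_s - rho_w) * g * d^2 / (18 * rho_w * nu)
d = 0.071 mm = 0.000071 m
rho_s - rho_w = 2641 - 1025 = 1616
Numerator = 1616 * 9.81 * (0.000071)^2 = 0.000079914771
Denominator = 18 * 1025 * 1e-6 = 0.018450
w = 0.004331 m/s

0.004331


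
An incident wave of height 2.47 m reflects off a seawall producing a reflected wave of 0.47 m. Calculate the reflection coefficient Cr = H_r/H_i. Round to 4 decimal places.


Cr = H_r / H_i
Cr = 0.47 / 2.47
Cr = 0.1903

0.1903


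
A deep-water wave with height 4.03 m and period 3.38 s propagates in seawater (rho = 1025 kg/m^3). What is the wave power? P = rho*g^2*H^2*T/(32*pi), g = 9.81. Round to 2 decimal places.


P = rho * g^2 * H^2 * T / (32 * pi)
P = 1025 * 9.81^2 * 4.03^2 * 3.38 / (32 * pi)
P = 1025 * 96.2361 * 16.2409 * 3.38 / 100.53096
P = 53862.79 W/m

53862.79


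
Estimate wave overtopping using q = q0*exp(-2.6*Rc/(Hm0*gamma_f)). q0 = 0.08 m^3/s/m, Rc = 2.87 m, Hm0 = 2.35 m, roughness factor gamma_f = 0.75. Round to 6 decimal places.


q = q0 * exp(-2.6 * Rc / (Hm0 * gamma_f))
Exponent = -2.6 * 2.87 / (2.35 * 0.75)
= -2.6 * 2.87 / 1.7625
= -4.233759
exp(-4.233759) = 0.014498
q = 0.08 * 0.014498
q = 0.001160 m^3/s/m

0.001160


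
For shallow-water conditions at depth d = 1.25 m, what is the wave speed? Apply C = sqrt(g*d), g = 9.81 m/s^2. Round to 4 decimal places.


Using the shallow-water approximation:
C = sqrt(g * d) = sqrt(9.81 * 1.25)
C = sqrt(12.2625)
C = 3.5018 m/s

3.5018


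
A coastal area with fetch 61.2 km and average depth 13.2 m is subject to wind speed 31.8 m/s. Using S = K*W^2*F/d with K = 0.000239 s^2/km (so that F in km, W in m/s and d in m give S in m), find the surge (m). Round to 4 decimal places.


S = K * W^2 * F / d
W^2 = 31.8^2 = 1011.24
S = 0.000239 * 1011.24 * 61.2 / 13.2
Numerator = 0.000239 * 1011.24 * 61.2 = 14.791205
S = 14.791205 / 13.2 = 1.1205 m

1.1205
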